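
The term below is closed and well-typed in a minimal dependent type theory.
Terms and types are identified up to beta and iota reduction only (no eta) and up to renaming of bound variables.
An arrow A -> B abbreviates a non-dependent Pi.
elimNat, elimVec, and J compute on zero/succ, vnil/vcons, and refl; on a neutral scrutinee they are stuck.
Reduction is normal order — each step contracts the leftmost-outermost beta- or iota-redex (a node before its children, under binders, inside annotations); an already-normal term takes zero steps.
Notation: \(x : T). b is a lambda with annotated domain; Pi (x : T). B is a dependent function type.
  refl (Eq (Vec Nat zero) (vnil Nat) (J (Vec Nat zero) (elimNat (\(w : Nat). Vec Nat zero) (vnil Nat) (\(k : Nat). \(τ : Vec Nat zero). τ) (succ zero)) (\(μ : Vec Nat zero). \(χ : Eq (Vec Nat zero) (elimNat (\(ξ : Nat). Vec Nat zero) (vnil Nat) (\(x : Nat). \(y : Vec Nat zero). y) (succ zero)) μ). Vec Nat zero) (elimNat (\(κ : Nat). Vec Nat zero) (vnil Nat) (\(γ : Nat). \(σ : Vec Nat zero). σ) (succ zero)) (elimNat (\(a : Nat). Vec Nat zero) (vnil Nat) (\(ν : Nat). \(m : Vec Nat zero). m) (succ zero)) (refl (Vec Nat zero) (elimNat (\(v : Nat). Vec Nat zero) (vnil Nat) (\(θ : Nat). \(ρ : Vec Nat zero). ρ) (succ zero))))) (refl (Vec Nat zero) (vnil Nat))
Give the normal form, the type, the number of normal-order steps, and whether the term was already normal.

normal form:
  refl (Eq (Vec Nat zero) (vnil Nat) (vnil Nat)) (refl (Vec Nat zero) (vnil Nat))
type:
  Eq (Eq (Vec Nat zero) (vnil Nat) (vnil Nat)) (refl (Vec Nat zero) (vnil Nat)) (refl (Vec Nat zero) (vnil Nat))
reduction steps (normal order): 5
started in normal form: no
first contracted redex: a J iota-redex


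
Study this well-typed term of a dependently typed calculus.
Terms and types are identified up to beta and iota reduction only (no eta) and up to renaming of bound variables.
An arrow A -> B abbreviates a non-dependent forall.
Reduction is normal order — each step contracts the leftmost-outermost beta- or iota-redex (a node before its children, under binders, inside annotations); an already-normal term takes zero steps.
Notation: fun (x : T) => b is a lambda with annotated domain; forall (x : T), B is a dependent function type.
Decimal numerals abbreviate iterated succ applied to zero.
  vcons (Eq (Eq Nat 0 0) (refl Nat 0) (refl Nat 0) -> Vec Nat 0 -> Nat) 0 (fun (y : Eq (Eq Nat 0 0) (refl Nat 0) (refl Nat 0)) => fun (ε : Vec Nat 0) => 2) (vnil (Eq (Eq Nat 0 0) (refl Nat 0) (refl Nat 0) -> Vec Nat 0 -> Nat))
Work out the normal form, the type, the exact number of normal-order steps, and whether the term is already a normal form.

reduced normal form:
  vcons (Eq (Eq Nat 0 0) (refl Nat 0) (refl Nat 0) -> Vec Nat 0 -> Nat) 0 (fun (y : Eq (Eq Nat 0 0) (refl Nat 0) (refl Nat 0)) => fun (ε : Vec Nat 0) => 2) (vnil (Eq (Eq Nat 0 0) (refl Nat 0) (refl Nat 0) -> Vec Nat 0 -> Nat))
type:
  Vec (Eq (Eq Nat 0 0) (refl Nat 0) (refl Nat 0) -> Vec Nat 0 -> Nat) 1
steps to reach normal form (normal order): 0
already normal: yes


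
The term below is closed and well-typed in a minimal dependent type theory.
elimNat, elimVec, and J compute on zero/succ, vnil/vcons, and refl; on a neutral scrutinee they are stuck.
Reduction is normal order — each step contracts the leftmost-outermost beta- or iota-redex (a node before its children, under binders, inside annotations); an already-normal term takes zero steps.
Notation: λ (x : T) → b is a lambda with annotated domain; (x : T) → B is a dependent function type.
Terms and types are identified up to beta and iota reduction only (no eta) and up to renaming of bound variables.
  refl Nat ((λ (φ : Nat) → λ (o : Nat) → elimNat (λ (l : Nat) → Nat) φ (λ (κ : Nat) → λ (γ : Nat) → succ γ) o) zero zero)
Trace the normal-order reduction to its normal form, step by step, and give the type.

reduction (normal order):
  refl Nat ((λ (φ : Nat) → λ (o : Nat) → elimNat (λ (l : Nat) → Nat) φ (λ (κ : Nat) → λ (γ : Nat) → succ γ) o) zero zero)
  ~> refl Nat ((λ (φ : Nat) → elimNat (λ (o : Nat) → Nat) zero (λ (l : Nat) → λ (κ : Nat) → succ κ) φ) zero)
  ~> refl Nat (elimNat (λ (φ : Nat) → Nat) zero (λ (o : Nat) → λ (l : Nat) → succ l) zero)
  ~> refl Nat zero
inferred type:
  Eq Nat zero zero


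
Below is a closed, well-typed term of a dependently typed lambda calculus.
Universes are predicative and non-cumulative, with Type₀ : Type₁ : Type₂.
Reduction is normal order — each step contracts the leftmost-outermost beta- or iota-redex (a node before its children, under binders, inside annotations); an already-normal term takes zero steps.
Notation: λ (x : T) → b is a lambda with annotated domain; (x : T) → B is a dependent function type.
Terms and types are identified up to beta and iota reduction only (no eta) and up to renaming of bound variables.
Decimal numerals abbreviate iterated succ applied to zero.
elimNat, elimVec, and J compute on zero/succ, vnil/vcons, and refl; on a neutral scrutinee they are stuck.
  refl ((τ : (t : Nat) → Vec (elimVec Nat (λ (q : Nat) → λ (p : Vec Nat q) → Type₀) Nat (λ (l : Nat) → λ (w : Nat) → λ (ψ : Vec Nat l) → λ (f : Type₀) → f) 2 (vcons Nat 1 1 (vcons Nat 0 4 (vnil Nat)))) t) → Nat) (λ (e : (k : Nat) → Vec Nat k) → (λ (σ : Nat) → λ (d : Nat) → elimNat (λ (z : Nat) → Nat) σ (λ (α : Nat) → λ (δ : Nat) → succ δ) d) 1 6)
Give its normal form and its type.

normal form:
  refl ((τ : (t : Nat) → Vec Nat t) → Nat) (λ (q : (p : Nat) → Vec Nat p) → 7)
inferred type:
  Eq ((τ : (t : Nat) → Vec Nat t) → Nat) (λ (q : (p : Nat) → Vec Nat p) → 7) (λ (l : (w : Nat) → Vec Nat w) → 7)
observation: contracting an elimVec iota-redex first, the term normalizes in 32 steps.


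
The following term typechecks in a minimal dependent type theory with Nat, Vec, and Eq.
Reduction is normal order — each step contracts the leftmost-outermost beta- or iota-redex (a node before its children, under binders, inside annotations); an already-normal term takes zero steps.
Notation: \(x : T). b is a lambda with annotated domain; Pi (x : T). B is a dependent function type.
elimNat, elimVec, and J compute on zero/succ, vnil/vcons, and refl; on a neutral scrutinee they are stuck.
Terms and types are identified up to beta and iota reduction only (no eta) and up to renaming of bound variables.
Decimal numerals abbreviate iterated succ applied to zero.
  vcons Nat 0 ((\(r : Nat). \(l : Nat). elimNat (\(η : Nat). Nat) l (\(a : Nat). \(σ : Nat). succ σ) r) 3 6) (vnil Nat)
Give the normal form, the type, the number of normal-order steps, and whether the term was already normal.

reduced normal form:
  vcons Nat 0 9 (vnil Nat)
the term's type:
  Vec Nat 1
normal-order step count: 12
term was already normal: no
first redex: a beta-redex


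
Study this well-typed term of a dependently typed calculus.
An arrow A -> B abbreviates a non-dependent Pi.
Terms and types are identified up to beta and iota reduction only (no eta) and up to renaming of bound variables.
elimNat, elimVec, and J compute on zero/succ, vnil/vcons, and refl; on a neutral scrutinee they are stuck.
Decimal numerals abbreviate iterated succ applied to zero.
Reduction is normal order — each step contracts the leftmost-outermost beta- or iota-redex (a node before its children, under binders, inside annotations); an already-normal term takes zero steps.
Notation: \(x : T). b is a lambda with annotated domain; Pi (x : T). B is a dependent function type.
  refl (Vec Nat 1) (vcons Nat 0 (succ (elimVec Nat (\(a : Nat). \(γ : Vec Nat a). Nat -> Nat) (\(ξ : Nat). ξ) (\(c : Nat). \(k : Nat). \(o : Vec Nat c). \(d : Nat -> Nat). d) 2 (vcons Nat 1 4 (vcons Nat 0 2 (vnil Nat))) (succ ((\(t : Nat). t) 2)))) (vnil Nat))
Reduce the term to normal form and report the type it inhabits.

resulting normal form:
  refl (Vec Nat 1) (vcons Nat 0 4 (vnil Nat))
the term's type:
  Eq (Vec Nat 1) (vcons Nat 0 4 (vnil Nat)) (vcons Nat 0 4 (vnil Nat))
observation: 13 normal-order steps normalize the term, beginning with an elimVec iota-redex.


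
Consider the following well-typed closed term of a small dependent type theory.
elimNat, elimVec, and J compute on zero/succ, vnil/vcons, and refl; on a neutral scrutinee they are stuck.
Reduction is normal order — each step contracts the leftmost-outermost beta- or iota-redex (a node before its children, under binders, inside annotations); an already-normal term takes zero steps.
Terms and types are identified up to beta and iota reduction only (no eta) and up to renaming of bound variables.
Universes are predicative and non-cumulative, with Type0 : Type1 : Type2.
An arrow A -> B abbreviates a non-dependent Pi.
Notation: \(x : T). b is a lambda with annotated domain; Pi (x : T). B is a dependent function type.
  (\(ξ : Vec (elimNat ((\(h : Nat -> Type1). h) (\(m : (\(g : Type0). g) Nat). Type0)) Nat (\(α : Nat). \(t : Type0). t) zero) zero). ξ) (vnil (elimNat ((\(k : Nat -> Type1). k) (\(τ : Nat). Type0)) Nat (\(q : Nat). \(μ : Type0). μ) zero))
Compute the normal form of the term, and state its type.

resulting normal form:
  vnil Nat
the term's type:
  Vec Nat zero
observation: the leftmost-outermost redex is a beta-redex, and normalization takes 2 steps.


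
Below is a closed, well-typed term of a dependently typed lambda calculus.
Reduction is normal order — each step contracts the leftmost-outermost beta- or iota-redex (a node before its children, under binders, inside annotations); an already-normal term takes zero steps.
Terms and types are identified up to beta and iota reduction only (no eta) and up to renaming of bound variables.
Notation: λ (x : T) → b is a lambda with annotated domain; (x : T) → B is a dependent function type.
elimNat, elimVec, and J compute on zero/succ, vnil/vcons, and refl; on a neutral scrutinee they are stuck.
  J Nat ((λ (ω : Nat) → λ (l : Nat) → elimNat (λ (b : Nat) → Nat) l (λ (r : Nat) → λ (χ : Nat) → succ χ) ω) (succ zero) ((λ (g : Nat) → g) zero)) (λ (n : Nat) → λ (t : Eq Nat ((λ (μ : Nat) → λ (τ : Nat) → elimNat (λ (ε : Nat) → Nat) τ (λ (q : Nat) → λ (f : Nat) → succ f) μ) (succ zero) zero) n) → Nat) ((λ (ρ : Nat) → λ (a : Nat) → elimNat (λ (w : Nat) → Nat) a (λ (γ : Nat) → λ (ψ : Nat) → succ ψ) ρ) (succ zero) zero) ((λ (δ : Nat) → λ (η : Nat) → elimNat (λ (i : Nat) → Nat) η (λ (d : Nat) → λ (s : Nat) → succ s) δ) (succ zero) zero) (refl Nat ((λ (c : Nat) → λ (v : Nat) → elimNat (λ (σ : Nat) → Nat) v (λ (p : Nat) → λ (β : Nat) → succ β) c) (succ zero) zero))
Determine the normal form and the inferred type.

reduced normal form:
  succ zero
type:
  Nat


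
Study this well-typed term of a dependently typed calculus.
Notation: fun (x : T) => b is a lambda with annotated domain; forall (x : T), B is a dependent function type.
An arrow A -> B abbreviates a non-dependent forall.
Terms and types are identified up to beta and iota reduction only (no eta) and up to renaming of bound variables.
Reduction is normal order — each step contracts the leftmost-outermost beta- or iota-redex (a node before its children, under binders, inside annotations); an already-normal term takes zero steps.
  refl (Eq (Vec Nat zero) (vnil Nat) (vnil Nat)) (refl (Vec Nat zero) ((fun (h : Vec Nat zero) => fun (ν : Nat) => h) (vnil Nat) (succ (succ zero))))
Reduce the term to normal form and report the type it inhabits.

normal form:
  refl (Eq (Vec Nat zero) (vnil Nat) (vnil Nat)) (refl (Vec Nat zero) (vnil Nat))
type:
  Eq (Eq (Vec Nat zero) (vnil Nat) (vnil Nat)) (refl (Vec Nat zero) (vnil Nat)) (refl (Vec Nat zero) (vnil Nat))
observation: normalization takes exactly 2 steps under the normal-order strategy.


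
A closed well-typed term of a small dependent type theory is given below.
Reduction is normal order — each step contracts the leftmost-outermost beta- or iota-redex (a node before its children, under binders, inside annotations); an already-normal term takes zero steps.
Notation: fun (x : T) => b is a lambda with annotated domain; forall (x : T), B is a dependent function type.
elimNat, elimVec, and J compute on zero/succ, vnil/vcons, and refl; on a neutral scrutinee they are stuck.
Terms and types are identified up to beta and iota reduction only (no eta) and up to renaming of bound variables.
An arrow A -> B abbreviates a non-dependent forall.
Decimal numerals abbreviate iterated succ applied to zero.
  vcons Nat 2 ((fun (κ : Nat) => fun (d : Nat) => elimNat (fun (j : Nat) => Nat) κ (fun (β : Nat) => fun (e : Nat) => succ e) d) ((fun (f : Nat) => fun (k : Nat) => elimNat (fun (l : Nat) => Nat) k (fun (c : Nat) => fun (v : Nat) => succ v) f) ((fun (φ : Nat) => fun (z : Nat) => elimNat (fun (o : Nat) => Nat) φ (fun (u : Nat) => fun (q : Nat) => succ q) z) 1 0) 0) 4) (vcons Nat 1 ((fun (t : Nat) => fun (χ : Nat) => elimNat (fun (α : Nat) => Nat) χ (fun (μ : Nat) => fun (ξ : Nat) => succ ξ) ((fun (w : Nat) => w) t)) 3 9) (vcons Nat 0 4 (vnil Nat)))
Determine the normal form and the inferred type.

reduced normal form:
  vcons Nat 2 5 (vcons Nat 1 12 (vcons Nat 0 4 (vnil Nat)))
type:
  Vec Nat 3
observation: normalization takes exactly 37 steps under the normal-order strategy.


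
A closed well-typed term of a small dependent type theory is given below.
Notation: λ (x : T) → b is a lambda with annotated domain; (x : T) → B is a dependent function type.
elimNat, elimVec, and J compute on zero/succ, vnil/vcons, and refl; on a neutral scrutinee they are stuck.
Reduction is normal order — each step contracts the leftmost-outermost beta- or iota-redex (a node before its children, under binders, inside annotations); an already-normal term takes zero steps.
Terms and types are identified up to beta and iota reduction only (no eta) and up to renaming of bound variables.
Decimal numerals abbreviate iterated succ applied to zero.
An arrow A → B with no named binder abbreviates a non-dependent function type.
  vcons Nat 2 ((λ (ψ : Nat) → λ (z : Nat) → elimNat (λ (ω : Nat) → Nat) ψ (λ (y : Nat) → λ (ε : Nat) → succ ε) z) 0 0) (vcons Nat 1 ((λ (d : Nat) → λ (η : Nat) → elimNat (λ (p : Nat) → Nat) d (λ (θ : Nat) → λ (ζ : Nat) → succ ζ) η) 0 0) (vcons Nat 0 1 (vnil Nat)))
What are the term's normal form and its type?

normal form:
  vcons Nat 2 0 (vcons Nat 1 0 (vcons Nat 0 1 (vnil Nat)))
type:
  Vec Nat 3
observation: 6 normal-order steps normalize the term, beginning with a beta-redex.


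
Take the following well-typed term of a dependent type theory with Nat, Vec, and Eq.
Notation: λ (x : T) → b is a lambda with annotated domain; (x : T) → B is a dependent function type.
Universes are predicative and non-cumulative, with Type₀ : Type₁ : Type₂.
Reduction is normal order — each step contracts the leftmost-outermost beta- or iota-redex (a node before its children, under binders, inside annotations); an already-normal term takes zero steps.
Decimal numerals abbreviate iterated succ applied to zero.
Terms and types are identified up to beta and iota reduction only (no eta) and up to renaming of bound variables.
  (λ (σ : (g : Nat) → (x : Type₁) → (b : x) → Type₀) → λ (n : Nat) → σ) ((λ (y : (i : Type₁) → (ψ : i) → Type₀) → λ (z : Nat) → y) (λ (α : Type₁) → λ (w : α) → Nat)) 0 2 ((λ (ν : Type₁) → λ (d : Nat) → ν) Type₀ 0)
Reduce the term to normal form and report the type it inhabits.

reduced normal form:
  λ (σ : Type₀) → Nat
inferred type:
  (σ : Type₀) → Type₀


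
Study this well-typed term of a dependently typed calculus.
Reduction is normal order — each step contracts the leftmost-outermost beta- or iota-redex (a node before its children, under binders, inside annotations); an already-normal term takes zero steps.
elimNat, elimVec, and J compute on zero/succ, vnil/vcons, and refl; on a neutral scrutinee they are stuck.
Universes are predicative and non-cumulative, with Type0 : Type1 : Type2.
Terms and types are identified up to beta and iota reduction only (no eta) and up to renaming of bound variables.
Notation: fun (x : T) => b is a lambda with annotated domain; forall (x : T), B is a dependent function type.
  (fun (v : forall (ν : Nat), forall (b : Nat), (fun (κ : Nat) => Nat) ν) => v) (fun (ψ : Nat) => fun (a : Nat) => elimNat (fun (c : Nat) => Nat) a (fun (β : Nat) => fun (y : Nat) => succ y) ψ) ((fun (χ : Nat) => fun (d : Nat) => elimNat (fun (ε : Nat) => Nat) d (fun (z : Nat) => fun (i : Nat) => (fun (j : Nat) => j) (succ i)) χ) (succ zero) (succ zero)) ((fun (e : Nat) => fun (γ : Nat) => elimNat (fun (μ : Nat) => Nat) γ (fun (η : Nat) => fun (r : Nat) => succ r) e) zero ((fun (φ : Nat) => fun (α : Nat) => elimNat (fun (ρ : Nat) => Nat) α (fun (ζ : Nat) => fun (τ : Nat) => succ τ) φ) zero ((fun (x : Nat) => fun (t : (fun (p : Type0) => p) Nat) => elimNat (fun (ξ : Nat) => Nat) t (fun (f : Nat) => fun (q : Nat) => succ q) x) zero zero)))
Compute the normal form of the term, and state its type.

resulting normal form:
  succ (succ zero)
type:
  Nat


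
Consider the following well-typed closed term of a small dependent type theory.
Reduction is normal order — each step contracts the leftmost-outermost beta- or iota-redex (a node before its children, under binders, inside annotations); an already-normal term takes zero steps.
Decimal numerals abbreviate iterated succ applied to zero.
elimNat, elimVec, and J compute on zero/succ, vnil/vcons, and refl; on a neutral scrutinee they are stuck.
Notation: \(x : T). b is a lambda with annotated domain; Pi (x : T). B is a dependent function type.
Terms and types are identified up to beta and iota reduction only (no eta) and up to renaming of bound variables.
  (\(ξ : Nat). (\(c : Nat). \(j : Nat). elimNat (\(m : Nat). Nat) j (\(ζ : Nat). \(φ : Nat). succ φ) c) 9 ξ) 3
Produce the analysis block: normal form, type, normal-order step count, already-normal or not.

reduced normal form:
  12
the term's type:
  Nat
reduction steps (normal order): 31
already normal: no
first contracted redex: a beta-redex


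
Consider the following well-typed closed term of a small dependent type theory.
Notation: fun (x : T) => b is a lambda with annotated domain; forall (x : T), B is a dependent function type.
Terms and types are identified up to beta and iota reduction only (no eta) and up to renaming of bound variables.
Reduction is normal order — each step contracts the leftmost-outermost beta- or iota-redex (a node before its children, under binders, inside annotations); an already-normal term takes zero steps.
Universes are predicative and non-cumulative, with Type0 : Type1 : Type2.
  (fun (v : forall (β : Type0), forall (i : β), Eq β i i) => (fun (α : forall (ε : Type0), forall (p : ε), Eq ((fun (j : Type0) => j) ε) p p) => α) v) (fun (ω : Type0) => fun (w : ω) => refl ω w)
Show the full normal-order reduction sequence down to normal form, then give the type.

normal-order reduction sequence:
  (fun (v : forall (β : Type0), forall (i : β), Eq β i i) => (fun (α : forall (ε : Type0), forall (p : ε), Eq ((fun (j : Type0) => j) ε) p p) => α) v) (fun (ω : Type0) => fun (w : ω) => refl ω w)
  ~> (fun (v : forall (β : Type0), forall (i : β), Eq ((fun (α : Type0) => α) β) i i) => v) (fun (ε : Type0) => fun (p : ε) => refl ε p)
  ~> fun (v : Type0) => fun (β : v) => refl v β
type:
  forall (v : Type0), forall (β : v), Eq v β β


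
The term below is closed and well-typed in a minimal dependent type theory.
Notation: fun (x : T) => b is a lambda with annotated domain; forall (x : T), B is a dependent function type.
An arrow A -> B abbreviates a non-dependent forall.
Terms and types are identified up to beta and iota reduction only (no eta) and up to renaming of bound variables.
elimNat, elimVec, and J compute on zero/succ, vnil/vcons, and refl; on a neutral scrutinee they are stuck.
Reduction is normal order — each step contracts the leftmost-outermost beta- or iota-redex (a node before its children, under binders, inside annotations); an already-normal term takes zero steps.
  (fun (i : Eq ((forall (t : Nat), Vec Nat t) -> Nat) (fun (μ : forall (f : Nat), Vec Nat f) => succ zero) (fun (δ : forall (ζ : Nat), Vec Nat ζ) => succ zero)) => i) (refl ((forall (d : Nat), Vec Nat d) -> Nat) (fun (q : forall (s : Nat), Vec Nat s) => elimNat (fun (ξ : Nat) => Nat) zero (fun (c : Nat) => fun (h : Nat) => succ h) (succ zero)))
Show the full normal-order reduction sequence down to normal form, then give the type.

normal-order reduction:
  (fun (i : Eq ((forall (t : Nat), Vec Nat t) -> Nat) (fun (μ : forall (f : Nat), Vec Nat f) => succ zero) (fun (δ : forall (ζ : Nat), Vec Nat ζ) => succ zero)) => i) (refl ((forall (d : Nat), Vec Nat d) -> Nat) (fun (q : forall (s : Nat), Vec Nat s) => elimNat (fun (ξ : Nat) => Nat) zero (fun (c : Nat) => fun (h : Nat) => succ h) (succ zero)))
  ~> refl ((forall (i : Nat), Vec Nat i) -> Nat) (fun (t : forall (μ : Nat), Vec Nat μ) => elimNat (fun (f : Nat) => Nat) zero (fun (δ : Nat) => fun (ζ : Nat) => succ ζ) (succ zero))
  ~> refl ((forall (i : Nat), Vec Nat i) -> Nat) (fun (t : forall (μ : Nat), Vec Nat μ) => (fun (f : Nat) => fun (δ : Nat) => succ δ) zero (elimNat (fun (ζ : Nat) => Nat) zero (fun (d : Nat) => fun (q : Nat) => succ q) zero))
  ~> refl ((forall (i : Nat), Vec Nat i) -> Nat) (fun (t : forall (μ : Nat), Vec Nat μ) => (fun (f : Nat) => succ f) (elimNat (fun (δ : Nat) => Nat) zero (fun (ζ : Nat) => fun (d : Nat) => succ d) zero))
  ~> refl ((forall (i : Nat), Vec Nat i) -> Nat) (fun (t : forall (μ : Nat), Vec Nat μ) => succ (elimNat (fun (f : Nat) => Nat) zero (fun (δ : Nat) => fun (ζ : Nat) => succ ζ) zero))
  ~> refl ((forall (i : Nat), Vec Nat i) -> Nat) (fun (t : forall (μ : Nat), Vec Nat μ) => succ zero)
the term's type:
  Eq ((forall (i : Nat), Vec Nat i) -> Nat) (fun (t : forall (μ : Nat), Vec Nat μ) => succ zero) (fun (f : forall (δ : Nat), Vec Nat δ) => succ zero)


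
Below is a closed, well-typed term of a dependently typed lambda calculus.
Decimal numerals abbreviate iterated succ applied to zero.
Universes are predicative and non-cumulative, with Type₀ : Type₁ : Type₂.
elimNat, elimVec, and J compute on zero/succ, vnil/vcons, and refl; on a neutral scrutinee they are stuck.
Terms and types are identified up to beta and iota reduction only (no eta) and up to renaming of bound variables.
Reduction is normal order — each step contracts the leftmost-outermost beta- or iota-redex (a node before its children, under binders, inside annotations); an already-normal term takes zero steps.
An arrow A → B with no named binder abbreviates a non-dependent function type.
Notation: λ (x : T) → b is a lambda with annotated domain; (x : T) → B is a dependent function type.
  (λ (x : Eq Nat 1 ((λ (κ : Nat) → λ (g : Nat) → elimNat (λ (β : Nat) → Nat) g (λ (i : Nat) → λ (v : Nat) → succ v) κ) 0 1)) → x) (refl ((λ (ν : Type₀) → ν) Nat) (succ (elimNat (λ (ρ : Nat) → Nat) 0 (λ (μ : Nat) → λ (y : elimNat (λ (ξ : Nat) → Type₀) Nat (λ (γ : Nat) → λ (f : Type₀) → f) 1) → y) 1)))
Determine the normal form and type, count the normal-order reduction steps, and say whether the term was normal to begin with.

reduced normal form:
  refl Nat 1
type:
  Eq Nat 1 1
steps to reach normal form (normal order): 6
already normal: no
first contracted redex: a beta-redex


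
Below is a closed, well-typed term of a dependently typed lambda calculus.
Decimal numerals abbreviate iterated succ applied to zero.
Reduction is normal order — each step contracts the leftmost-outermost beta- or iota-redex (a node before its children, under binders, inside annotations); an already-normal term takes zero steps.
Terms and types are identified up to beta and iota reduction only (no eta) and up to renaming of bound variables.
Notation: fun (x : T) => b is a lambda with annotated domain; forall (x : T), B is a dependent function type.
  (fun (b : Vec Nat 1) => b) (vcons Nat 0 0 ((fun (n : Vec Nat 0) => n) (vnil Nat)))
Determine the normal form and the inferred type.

normal form:
  vcons Nat 0 0 (vnil Nat)
inferred type:
  Vec Nat 1
observation: 2 normal-order steps normalize the term, beginning with a beta-redex.


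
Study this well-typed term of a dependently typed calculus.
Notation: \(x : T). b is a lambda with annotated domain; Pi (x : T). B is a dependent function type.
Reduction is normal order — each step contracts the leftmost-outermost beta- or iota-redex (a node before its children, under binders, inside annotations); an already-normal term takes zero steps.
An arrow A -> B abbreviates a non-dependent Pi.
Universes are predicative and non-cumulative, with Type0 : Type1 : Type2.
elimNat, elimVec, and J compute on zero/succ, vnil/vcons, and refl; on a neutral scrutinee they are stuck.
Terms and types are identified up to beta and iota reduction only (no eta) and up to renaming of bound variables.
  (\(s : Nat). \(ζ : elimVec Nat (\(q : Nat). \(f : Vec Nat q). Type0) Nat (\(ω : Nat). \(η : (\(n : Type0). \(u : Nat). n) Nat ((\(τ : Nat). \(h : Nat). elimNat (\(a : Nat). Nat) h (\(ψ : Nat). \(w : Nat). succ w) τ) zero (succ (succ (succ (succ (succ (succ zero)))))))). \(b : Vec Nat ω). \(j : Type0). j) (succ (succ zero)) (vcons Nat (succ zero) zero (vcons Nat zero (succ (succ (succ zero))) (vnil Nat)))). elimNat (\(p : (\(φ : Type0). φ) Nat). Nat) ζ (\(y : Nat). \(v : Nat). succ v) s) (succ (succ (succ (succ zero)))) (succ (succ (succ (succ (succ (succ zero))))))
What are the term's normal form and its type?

normal form:
  succ (succ (succ (succ (succ (succ (succ (succ (succ (succ zero)))))))))
type:
  Nat


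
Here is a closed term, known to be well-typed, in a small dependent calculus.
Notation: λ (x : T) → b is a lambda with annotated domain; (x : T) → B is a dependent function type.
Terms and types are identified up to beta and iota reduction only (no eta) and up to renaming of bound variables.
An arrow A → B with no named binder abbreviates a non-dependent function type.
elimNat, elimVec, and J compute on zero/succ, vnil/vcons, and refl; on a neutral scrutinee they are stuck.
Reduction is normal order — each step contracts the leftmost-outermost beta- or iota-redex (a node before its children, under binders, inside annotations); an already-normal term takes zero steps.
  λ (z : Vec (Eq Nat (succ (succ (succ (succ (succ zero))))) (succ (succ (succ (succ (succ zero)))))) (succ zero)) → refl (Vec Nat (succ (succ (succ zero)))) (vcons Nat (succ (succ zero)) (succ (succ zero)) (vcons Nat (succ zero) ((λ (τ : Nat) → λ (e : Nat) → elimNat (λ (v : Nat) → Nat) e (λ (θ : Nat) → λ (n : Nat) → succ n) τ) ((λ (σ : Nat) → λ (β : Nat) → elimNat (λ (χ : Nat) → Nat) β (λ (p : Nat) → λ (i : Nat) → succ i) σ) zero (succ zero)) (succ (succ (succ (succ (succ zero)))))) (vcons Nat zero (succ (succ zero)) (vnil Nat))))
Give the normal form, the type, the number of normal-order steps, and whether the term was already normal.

normal form:
  λ (z : Vec (Eq Nat (succ (succ (succ (succ (succ zero))))) (succ (succ (succ (succ (succ zero)))))) (succ zero)) → refl (Vec Nat (succ (succ (succ zero)))) (vcons Nat (succ (succ zero)) (succ (succ zero)) (vcons Nat (succ zero) (succ (succ (succ (succ (succ (succ zero)))))) (vcons Nat zero (succ (succ zero)) (vnil Nat))))
type:
  Vec (Eq Nat (succ (succ (succ (succ (succ zero))))) (succ (succ (succ (succ (succ zero)))))) (succ zero) → Eq (Vec Nat (succ (succ (succ zero)))) (vcons Nat (succ (succ zero)) (succ (succ zero)) (vcons Nat (succ zero) (succ (succ (succ (succ (succ (succ zero)))))) (vcons Nat zero (succ (succ zero)) (vnil Nat)))) (vcons Nat (succ (succ zero)) (succ (succ zero)) (vcons Nat (succ zero) (succ (succ (succ (succ (succ (succ zero)))))) (vcons Nat zero (succ (succ zero)) (vnil Nat))))
steps to reach normal form (normal order): 9
started in normal form: no
first redex: a beta-redex


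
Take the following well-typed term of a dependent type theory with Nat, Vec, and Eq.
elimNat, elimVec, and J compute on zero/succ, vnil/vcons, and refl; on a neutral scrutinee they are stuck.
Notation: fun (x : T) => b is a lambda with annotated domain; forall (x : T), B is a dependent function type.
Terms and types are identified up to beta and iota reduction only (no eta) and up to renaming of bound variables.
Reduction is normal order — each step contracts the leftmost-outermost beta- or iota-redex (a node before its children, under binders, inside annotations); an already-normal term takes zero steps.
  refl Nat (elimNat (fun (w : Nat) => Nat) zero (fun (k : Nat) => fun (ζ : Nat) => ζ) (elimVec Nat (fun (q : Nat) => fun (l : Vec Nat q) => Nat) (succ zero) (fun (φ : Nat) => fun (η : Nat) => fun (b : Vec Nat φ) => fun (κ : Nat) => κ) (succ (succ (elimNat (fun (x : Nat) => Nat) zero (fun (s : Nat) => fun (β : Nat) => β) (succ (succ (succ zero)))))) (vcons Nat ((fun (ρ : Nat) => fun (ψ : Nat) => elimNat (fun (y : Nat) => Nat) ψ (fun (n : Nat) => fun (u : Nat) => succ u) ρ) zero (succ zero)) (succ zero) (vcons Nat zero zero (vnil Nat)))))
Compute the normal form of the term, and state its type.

resulting normal form:
  refl Nat zero
the term's type:
  Eq Nat zero zero


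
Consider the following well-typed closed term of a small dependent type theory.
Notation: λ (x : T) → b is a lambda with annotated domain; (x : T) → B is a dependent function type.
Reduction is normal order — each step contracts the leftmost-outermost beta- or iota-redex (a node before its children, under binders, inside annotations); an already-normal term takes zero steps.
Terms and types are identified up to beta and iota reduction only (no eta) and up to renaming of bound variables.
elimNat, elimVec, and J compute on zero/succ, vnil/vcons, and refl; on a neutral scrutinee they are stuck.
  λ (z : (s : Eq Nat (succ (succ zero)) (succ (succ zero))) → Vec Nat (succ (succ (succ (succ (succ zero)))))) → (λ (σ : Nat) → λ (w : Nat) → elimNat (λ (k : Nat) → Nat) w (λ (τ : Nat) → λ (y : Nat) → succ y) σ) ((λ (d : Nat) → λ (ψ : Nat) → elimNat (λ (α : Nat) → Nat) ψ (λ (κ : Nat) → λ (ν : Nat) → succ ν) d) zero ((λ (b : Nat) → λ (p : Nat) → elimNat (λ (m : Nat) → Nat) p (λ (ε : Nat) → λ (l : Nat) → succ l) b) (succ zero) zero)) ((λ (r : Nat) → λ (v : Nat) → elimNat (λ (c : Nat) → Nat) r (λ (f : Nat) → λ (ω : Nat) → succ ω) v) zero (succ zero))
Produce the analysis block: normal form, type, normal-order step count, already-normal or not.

normal form:
  λ (z : (s : Eq Nat (succ (succ zero)) (succ (succ zero))) → Vec Nat (succ (succ (succ (succ (succ zero)))))) → succ (succ zero)
inferred type:
  (z : (s : Eq Nat (succ (succ zero)) (succ (succ zero))) → Vec Nat (succ (succ (succ (succ (succ zero)))))) → Nat
reduction steps (normal order): 21
term was already normal: no
first redex: a beta-redex


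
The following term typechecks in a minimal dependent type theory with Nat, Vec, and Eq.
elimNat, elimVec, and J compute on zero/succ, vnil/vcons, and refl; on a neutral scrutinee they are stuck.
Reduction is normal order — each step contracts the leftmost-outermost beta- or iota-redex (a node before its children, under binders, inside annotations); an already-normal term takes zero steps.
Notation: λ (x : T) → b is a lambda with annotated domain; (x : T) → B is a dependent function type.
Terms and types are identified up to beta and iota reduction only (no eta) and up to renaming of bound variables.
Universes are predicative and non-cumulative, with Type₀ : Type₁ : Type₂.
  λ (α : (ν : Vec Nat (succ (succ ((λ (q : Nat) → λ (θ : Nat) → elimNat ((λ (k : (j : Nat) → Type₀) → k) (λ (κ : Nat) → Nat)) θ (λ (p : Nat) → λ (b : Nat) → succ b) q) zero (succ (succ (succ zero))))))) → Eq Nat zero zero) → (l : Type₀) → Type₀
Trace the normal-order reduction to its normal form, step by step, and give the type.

normal-order reduction:
  λ (α : (ν : Vec Nat (succ (succ ((λ (q : Nat) → λ (θ : Nat) → elimNat ((λ (k : (j : Nat) → Type₀) → k) (λ (κ : Nat) → Nat)) θ (λ (p : Nat) → λ (b : Nat) → succ b) q) zero (succ (succ (succ zero))))))) → Eq Nat zero zero) → (l : Type₀) → Type₀
  ~> λ (α : (ν : Vec Nat (succ (succ ((λ (q : Nat) → elimNat ((λ (θ : (k : Nat) → Type₀) → θ) (λ (j : Nat) → Nat)) q (λ (κ : Nat) → λ (p : Nat) → succ p) zero) (succ (succ (succ zero))))))) → Eq Nat zero zero) → (b : Type₀) → Type₀
  ~> λ (α : (ν : Vec Nat (succ (succ (elimNat ((λ (q : (θ : Nat) → Type₀) → q) (λ (k : Nat) → Nat)) (succ (succ (succ zero))) (λ (j : Nat) → λ (κ : Nat) → succ κ) zero)))) → Eq Nat zero zero) → (p : Type₀) → Type₀
  ~> λ (α : (ν : Vec Nat (succ (succ (succ (succ (succ zero)))))) → Eq Nat zero zero) → (q : Type₀) → Type₀
type:
  (α : (ν : Vec Nat (succ (succ (succ (succ (succ zero)))))) → Eq Nat zero zero) → Type₁


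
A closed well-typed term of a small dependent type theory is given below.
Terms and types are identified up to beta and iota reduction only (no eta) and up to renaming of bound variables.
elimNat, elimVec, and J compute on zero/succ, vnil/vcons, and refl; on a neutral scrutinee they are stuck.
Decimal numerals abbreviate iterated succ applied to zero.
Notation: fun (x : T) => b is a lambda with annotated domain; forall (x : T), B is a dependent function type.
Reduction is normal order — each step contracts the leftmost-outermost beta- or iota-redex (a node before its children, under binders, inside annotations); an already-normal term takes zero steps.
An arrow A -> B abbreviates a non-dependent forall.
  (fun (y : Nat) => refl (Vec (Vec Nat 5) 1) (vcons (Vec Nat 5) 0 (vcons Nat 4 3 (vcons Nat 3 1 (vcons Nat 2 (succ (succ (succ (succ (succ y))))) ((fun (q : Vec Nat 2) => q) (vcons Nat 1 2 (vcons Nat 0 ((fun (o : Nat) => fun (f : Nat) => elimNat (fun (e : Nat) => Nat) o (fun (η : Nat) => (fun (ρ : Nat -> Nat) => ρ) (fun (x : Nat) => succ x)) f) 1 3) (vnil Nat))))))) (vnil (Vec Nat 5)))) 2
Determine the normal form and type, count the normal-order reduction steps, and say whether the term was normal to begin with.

resulting normal form:
  refl (Vec (Vec Nat 5) 1) (vcons (Vec Nat 5) 0 (vcons Nat 4 3 (vcons Nat 3 1 (vcons Nat 2 7 (vcons Nat 1 2 (vcons Nat 0 4 (vnil Nat)))))) (vnil (Vec Nat 5)))
type:
  Eq (Vec (Vec Nat 5) 1) (vcons (Vec Nat 5) 0 (vcons Nat 4 3 (vcons Nat 3 1 (vcons Nat 2 7 (vcons Nat 1 2 (vcons Nat 0 4 (vnil Nat)))))) (vnil (Vec Nat 5))) (vcons (Vec Nat 5) 0 (vcons Nat 4 3 (vcons Nat 3 1 (vcons Nat 2 7 (vcons Nat 1 2 (vcons Nat 0 4 (vnil Nat)))))) (vnil (Vec Nat 5)))
normal-order step count: 17
term was already normal: no
first contracted redex: a beta-redex


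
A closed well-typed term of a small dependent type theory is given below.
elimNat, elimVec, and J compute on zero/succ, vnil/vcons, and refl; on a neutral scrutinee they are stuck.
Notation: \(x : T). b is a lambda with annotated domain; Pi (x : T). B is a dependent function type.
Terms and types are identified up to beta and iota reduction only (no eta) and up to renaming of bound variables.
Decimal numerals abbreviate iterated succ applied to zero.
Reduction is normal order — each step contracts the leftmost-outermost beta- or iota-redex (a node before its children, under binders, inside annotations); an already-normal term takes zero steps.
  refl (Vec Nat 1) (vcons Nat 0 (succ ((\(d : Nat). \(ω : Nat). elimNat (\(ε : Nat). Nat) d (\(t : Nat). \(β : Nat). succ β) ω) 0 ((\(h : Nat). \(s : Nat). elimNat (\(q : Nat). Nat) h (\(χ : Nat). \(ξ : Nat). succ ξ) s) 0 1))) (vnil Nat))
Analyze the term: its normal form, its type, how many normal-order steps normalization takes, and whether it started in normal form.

normal form:
  refl (Vec Nat 1) (vcons Nat 0 2 (vnil Nat))
type:
  Eq (Vec Nat 1) (vcons Nat 0 2 (vnil Nat)) (vcons Nat 0 2 (vnil Nat))
steps to reach normal form (normal order): 12
already normal: no
first contracted redex: a beta-redex


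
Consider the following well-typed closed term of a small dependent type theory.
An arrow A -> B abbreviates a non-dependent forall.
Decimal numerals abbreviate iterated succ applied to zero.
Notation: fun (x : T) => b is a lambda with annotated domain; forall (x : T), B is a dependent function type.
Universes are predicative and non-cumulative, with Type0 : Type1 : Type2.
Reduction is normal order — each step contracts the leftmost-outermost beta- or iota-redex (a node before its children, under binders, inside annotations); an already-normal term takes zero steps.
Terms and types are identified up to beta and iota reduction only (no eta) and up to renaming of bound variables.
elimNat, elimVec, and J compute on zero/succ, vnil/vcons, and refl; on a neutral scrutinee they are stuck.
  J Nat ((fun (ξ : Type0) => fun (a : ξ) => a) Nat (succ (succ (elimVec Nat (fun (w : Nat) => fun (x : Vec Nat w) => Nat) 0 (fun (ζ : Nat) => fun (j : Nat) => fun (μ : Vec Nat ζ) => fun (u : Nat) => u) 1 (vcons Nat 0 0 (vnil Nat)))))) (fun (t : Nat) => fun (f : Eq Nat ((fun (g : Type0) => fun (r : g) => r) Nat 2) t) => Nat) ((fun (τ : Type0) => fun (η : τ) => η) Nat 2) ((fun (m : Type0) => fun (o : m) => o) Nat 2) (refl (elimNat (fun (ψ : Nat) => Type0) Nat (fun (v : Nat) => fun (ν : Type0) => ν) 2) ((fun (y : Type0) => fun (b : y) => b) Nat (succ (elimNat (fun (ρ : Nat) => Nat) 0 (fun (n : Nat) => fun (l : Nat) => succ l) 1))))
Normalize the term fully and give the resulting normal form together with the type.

normal form:
  2
the term's type:
  Nat
observation: the term reaches its normal form after 3 normal-order steps.


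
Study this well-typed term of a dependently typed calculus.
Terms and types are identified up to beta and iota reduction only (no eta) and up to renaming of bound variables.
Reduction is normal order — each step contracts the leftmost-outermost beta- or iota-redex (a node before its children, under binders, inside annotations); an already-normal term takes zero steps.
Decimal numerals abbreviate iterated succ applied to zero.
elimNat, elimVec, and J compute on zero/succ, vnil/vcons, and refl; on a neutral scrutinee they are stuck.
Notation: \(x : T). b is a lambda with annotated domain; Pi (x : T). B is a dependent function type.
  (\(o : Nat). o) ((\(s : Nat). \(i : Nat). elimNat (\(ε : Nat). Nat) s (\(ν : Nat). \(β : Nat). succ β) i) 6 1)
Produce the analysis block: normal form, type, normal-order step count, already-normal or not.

reduced normal form:
  7
type:
  Nat
steps to reach normal form (normal order): 7
already normal: no
first redex: a beta-redex


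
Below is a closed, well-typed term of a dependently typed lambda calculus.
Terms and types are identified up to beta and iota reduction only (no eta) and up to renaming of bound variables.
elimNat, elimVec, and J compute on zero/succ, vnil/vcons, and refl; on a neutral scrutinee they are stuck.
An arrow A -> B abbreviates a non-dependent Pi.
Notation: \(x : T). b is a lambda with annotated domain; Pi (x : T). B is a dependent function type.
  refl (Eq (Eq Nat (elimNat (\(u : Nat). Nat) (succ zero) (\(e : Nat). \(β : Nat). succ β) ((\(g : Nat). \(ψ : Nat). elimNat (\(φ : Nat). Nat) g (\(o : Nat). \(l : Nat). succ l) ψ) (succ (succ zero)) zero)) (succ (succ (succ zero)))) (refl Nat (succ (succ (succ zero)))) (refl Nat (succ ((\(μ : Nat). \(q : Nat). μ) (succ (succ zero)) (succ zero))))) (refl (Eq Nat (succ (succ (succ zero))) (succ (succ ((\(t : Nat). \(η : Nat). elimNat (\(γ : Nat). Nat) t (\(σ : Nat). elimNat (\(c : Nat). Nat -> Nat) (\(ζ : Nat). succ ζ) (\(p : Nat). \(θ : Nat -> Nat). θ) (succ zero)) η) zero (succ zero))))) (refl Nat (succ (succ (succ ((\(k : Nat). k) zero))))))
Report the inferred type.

inferred type:
  Eq (Eq (Eq Nat (succ (succ (succ zero))) (succ (succ (succ zero)))) (refl Nat (succ (succ (succ zero)))) (refl Nat (succ (succ (succ zero))))) (refl (Eq Nat (succ (succ (succ zero))) (succ (succ (succ zero)))) (refl Nat (succ (succ (succ zero))))) (refl (Eq Nat (succ (succ (succ zero))) (succ (succ (succ zero)))) (refl Nat (succ (succ (succ zero)))))
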